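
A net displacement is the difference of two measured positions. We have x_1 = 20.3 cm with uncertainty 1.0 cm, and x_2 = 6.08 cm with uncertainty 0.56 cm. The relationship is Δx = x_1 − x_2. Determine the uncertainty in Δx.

Each term contributes (cᵢ δxᵢ)² to (δΔx)²:
  (δx_1)² = 1.00;  (δx_2)² = 0.314
δΔx = √(1.31) = 1.15 cm

1.15 cm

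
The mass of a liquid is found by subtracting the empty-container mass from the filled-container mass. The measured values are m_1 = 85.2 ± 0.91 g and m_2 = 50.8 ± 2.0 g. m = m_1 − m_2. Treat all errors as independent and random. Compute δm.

2.20 g

Each term contributes (cᵢ δxᵢ)² to (δm)²:
  (δm_1)² = 0.828;  (δm_2)² = 4.00
δm = √(4.83) = 2.20 g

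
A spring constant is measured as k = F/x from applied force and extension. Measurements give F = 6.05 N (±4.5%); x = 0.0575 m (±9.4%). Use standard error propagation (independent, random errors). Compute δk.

Products/powers → add relative errors in quadrature, weighted by exponent:
  (1·δF/F)² = (1×0.0450)² = 0.00202;  (-1·δx/x)² = (-1×0.0940)² = 0.00884
δk/k = √(0.0109) = 0.104
k = 105 N/m, so δk = 0.104 × 105 = 11.0 N/m.

11.0 N/m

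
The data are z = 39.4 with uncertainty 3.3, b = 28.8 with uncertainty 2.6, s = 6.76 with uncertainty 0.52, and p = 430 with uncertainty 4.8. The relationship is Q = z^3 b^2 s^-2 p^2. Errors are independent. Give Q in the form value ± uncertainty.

Since Q is a product/quotient, work with relative uncertainties:
  (3·δz/z)² = (3×0.0838)² = 0.0631;  (2·δb/b)² = (2×0.0903)² = 0.0326;  (-2·δs/s)² = (-2×0.0769)² = 0.0237;  (2·δp/p)² = (2×0.0112)² = 0.000498
δQ/Q = √(0.120) = 0.346
Q = 2.05e+11, so δQ = 0.346 × 2.05e+11 = 7.11e+10.

(2.05 ± 0.711) × 10^11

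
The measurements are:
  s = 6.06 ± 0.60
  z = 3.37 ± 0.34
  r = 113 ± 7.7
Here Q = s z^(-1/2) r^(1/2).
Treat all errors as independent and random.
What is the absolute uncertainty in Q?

Products/powers → add relative errors in quadrature, weighted by exponent:
  (1·δs/s)² = (1×0.0990)² = 0.00980;  (−½·δz/z)² = (-0.5×0.101)² = 0.00254;  (½·δr/r)² = (0.5×0.0681)² = 0.00116
δQ/Q = √(0.0135) = 0.116
Q = 35.1, so δQ = 0.116 × 35.1 = 4.08.

4.08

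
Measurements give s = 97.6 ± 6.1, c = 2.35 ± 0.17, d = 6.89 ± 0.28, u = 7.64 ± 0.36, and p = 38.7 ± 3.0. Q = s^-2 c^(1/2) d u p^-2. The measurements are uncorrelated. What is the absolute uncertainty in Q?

1.2e-06

Since Q is a product/quotient, work with relative uncertainties:
  (-2·δs/s)² = (-2×0.0625)² = 0.0156;  (½·δc/c)² = (0.5×0.0723)² = 0.00131;  (1·δd/d)² = (1×0.0406)² = 0.00165;  (1·δu/u)² = (1×0.0471)² = 0.00222;  (-2·δp/p)² = (-2×0.0775)² = 0.0240
δQ/Q = √(0.0448) = 0.212
Q = 5.66e-06, so δQ = 0.212 × 5.66e-06 = 1.2e-06.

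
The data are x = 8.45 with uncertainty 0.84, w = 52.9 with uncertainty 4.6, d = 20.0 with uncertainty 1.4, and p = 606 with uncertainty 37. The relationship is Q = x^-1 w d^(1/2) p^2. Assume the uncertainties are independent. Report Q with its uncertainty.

(1.03 ± 0.188) × 10^7

Relative error in a monomial: (δQ/Q)² = Σ (nᵢ · δxᵢ/xᵢ)².
  (-1·δx/x)² = (-1×0.0994)² = 0.00988;  (1·δw/w)² = (1×0.0870)² = 0.00756;  (½·δd/d)² = (0.5×0.0700)² = 0.00122;  (2·δp/p)² = (2×0.0611)² = 0.0149
δQ/Q = √(0.0336) = 0.183
Q = 1.03e+07, so δQ = 0.183 × 1.03e+07 = 1.88e+06.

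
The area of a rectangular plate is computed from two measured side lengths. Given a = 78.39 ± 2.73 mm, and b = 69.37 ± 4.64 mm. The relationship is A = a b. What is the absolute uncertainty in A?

410 mm^2

Products/powers → add relative errors in quadrature, weighted by exponent:
  (1·δa/a)² = (1×0.0348)² = 0.00121;  (1·δb/b)² = (1×0.0669)² = 0.00447
δA/A = √(0.00569) = 0.0754
A = 5438 mm^2, so δA = 0.0754 × 5438 = 410 mm^2.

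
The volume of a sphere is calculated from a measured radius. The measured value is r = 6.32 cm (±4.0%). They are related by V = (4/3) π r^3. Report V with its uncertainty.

1060 ± 127 cm^3

Each factor contributes (exponent × relative error)² to (δV/V)²:
  (3·δr/r)² = (3×0.0400)² = 0.0144
δV/V = √(0.0144) = 0.120
V = 1060 cm^3, so δV = 0.120 × 1060 = 127 cm^3.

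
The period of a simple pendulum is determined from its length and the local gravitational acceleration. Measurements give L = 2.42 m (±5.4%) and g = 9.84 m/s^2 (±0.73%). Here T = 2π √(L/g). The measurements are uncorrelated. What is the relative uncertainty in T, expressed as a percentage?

2.72%

T is a product of powers, so relative uncertainties combine in quadrature:
  (½·δL/L)² = (0.5×0.0540)² = 0.000729;  (−½·δg/g)² = (-0.5×0.00730)² = 1.33e-05
δT/T = √(0.000742) = 0.0272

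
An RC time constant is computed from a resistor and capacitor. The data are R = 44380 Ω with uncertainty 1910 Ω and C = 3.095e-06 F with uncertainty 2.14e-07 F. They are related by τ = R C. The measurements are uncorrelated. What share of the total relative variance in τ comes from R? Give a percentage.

(δτ/τ)² = (1·δR/R)² + (1·δC/C)²
  R term: (1×0.0430)² = 0.00185
  C term: (1×0.0691)² = 0.00478
Total = 0.00663. Share from R = 0.00185/0.00663 = 0.279.

27.9%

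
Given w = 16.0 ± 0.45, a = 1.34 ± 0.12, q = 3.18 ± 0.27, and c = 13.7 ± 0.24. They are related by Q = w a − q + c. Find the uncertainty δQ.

2.04

Let p = w·a = 21.4. δp/p = √((1·δw/w)² + (1·δa/a)²) = √(0.000791 + 0.00802) = 0.0939, so δp = 2.01.
Q = p − q + c: δQ = √(δp² + δq² + δc²) = √(4.05 + 0.0729 + 0.0576) = 2.04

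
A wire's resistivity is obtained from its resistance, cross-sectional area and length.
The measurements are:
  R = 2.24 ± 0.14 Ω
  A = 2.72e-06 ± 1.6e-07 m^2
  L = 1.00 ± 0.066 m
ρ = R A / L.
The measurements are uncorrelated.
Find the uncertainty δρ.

Each factor contributes (exponent × relative error)² to (δρ/ρ)²:
  (1·δR/R)² = (1×0.0625)² = 0.00391;  (1·δA/A)² = (1×0.0588)² = 0.00346;  (-1·δL/L)² = (-1×0.0660)² = 0.00436
δρ/ρ = √(0.0117) = 0.108
ρ = 6.09e-06 Ω·m, so δρ = 0.108 × 6.09e-06 = 6.6e-07 Ω·m.

6.6e-07 Ω·m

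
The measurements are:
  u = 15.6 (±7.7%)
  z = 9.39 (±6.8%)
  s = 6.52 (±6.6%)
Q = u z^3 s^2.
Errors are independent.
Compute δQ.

Q is a product of powers, so relative uncertainties combine in quadrature:
  (1·δu/u)² = (1×0.0770)² = 0.00593;  (3·δz/z)² = (3×0.0680)² = 0.0416;  (2·δs/s)² = (2×0.0660)² = 0.0174
δQ/Q = √(0.0650) = 0.255
Q = 5.49e+05, so δQ = 0.255 × 5.49e+05 = 1.4e+05.

1.4e+05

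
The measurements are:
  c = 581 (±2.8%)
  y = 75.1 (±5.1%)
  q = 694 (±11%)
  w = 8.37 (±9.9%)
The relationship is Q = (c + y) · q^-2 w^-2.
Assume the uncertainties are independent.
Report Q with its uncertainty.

(1.94 ± 0.578) × 10^-5

Let u = c + y = 656. δu = √(δc² + δy²) = √(265 + 14.7) = 16.7, so δu/u = 0.0255.
Q is then a monomial in u, q, w:
δQ/Q = √((δu/u)² + (-2·δq/q)² + (-2·δw/w)²) = √(0.000649 + 0.0484 + 0.0392) = 0.297
Q = 1.94e-05, so δQ = 0.297 × 1.94e-05 = 5.78e-06.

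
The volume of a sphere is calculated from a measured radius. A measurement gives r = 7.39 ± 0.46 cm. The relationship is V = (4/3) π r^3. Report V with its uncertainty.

V is a product of powers, so relative uncertainties combine in quadrature:
  (3·δr/r)² = (3×0.0622)² = 0.0349
δV/V = √(0.0349) = 0.187
V = 1690 cm^3, so δV = 0.187 × 1690 = 316 cm^3.

1690 ± 316 cm^3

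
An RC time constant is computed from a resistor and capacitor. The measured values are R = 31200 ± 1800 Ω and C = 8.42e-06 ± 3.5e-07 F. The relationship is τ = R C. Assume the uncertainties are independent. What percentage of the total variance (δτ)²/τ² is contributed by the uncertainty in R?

65.8%

(δτ/τ)² = (1·δR/R)² + (1·δC/C)²
  R term: (1×0.0577)² = 0.00333
  C term: (1×0.0416)² = 0.00173
Total = 0.00506. Share from R = 0.00333/0.00506 = 0.658.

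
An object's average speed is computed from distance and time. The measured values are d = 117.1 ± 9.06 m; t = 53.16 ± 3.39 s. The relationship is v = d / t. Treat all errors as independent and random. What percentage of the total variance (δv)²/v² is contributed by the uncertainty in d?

59.5%

(δv/v)² = (1·δd/d)² + (-1·δt/t)²
  d term: (1×0.0774)² = 0.00599
  t term: (-1×0.0638)² = 0.00407
Total = 0.0101. Share from d = 0.00599/0.0101 = 0.595.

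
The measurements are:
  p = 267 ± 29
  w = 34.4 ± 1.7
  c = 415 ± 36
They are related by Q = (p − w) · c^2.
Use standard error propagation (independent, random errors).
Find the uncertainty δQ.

Let u = p − w = 233. δu = √(δp² + δw²) = √(841 + 2.89) = 29.0, so δu/u = 0.125.
Q is then a monomial in u, c:
δQ/Q = √((δu/u)² + (2·δc/c)²) = √(0.0156 + 0.0301) = 0.214
Q = 4.01e+07, so δQ = 0.214 × 4.01e+07 = 8.56e+06.

8.56e+06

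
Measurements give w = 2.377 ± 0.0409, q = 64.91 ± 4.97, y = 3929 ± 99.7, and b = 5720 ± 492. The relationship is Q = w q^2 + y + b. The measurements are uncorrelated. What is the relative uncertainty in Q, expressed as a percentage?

Let p = w·q^2 = 10020. δp/p = √((1·δw/w)² + (2·δq/q)²) = √(0.000296 + 0.0235) = 0.154, so δp = 1540.
Q = p + y + b: δQ = √(δp² + δy² + δb²) = √(2.38e+06 + 9940 + 2.42e+05) = 1620
Q = 19660, so δQ/Q = 1620/19660 = 0.0825.

8.25%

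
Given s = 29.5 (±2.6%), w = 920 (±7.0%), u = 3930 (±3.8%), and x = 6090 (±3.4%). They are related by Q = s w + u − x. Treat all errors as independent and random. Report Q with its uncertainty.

25000 ± 2040

Let p = s·w = 27100. δp/p = √((1·δs/s)² + (1·δw/w)²) = √(0.000676 + 0.00490) = 0.0747, so δp = 2030.
Q = p + u − x: δQ = √(δp² + δu² + δx²) = √(4.11e+06 + 22300 + 42900) = 2040
Q = 25000.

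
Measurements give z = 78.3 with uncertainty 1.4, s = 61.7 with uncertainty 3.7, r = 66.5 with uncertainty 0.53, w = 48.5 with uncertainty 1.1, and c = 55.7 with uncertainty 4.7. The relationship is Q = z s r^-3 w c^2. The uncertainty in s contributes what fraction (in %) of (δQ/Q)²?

10.7%

(δQ/Q)² = (1·δz/z)² + (1·δs/s)² + (-3·δr/r)² + (1·δw/w)² + (2·δc/c)²
  z term: (1×0.0179)² = 0.000320
  s term: (1×0.0600)² = 0.00360
  r term: (-3×0.00797)² = 0.000572
  w term: (1×0.0227)² = 0.000514
  c term: (2×0.0844)² = 0.0285
Total = 0.0335. Share from s = 0.00360/0.0335 = 0.107.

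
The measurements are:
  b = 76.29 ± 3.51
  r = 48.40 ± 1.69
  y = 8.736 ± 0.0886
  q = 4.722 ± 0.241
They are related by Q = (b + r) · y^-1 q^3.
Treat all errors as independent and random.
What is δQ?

235

Let u = b + r = 124.7. δu = √(δb² + δr²) = √(12.3 + 2.86) = 3.90, so δu/u = 0.0312.
Q is then a monomial in u, y, q:
δQ/Q = √((δu/u)² + (-1·δy/y)² + (3·δq/q)²) = √(0.000976 + 0.000103 + 0.0234) = 0.157
Q = 1503, so δQ = 0.157 × 1503 = 235.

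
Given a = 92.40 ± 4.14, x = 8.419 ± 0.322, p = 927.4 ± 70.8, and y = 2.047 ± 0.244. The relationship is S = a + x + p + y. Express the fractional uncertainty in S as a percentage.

6.88%

For a sum/difference, combine absolute errors in quadrature:
  (δa)² = 17.1;  (δx)² = 0.104;  (δp)² = 5010;  (δy)² = 0.0595
δS = √(5030) = 70.9
S = 1030, so δS/S = 70.9/1030 = 0.0688.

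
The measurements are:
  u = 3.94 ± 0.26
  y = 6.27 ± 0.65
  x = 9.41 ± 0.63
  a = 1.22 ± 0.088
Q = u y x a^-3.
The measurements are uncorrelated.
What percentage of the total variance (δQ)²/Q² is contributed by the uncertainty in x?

6.75%

(δQ/Q)² = (1·δu/u)² + (1·δy/y)² + (1·δx/x)² + (-3·δa/a)²
  u term: (1×0.0660)² = 0.00435
  y term: (1×0.104)² = 0.0107
  x term: (1×0.0670)² = 0.00448
  a term: (-3×0.0721)² = 0.0468
Total = 0.0664. Share from x = 0.00448/0.0664 = 0.0675.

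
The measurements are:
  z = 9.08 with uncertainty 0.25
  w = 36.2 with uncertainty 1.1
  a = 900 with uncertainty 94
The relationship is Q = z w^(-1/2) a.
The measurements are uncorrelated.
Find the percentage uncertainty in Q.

10.9%

Since Q is a product/quotient, work with relative uncertainties:
  (1·δz/z)² = (1×0.0275)² = 0.000758;  (−½·δw/w)² = (-0.5×0.0304)² = 0.000231;  (1·δa/a)² = (1×0.104)² = 0.0109
δQ/Q = √(0.0119) = 0.109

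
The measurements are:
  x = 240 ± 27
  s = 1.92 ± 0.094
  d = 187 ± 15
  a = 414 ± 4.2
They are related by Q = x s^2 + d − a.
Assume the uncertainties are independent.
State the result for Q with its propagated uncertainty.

Let p = x·s^2 = 885. δp/p = √((1·δx/x)² + (2·δs/s)²) = √(0.0127 + 0.00959) = 0.149, so δp = 132.
Q = p + d − a: δQ = √(δp² + δd² + δa²) = √(17400 + 225 + 17.6) = 133
Q = 658.

658 ± 133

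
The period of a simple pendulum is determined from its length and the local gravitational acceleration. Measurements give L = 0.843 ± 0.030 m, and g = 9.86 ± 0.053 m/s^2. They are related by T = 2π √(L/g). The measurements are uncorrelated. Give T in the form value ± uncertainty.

For a monomial T ∝ L^(1/2), g^(-1/2), fractional errors add in quadrature:
  (½·δL/L)² = (0.5×0.0356)² = 0.000317;  (−½·δg/g)² = (-0.5×0.00538)² = 7.22e-06
δT/T = √(0.000324) = 0.0180
T = 1.84 s, so δT = 0.0180 × 1.84 = 0.0331 s.

1.84 ± 0.0331 s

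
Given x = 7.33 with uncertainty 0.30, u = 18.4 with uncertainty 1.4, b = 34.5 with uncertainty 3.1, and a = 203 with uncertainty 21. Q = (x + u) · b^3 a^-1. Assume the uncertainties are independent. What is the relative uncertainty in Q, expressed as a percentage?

Let w = x + u = 25.7. δw = √(δx² + δu²) = √(0.0900 + 1.96) = 1.43, so δw/w = 0.0556.
Q is then a monomial in w, b, a:
δQ/Q = √((δw/w)² + (3·δb/b)² + (-1·δa/a)²) = √(0.00310 + 0.0727 + 0.0107) = 0.294

29.4%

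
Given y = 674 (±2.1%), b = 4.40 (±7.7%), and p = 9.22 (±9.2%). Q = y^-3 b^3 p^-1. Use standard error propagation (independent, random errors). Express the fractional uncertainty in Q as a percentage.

Since Q is a product/quotient, work with relative uncertainties:
  (-3·δy/y)² = (-3×0.0210)² = 0.00397;  (3·δb/b)² = (3×0.0770)² = 0.0534;  (-1·δp/p)² = (-1×0.0920)² = 0.00846
δQ/Q = √(0.0658) = 0.257

25.7%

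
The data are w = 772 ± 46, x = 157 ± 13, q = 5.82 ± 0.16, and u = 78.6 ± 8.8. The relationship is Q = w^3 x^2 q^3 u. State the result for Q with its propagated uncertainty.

(1.76 ± 0.493) × 10^17

For a monomial Q ∝ w^3, x^2, q^3, u, fractional errors add in quadrature:
  (3·δw/w)² = (3×0.0596)² = 0.0320;  (2·δx/x)² = (2×0.0828)² = 0.0274;  (3·δq/q)² = (3×0.0275)² = 0.00680;  (1·δu/u)² = (1×0.112)² = 0.0125
δQ/Q = √(0.0787) = 0.281
Q = 1.76e+17, so δQ = 0.281 × 1.76e+17 = 4.93e+16.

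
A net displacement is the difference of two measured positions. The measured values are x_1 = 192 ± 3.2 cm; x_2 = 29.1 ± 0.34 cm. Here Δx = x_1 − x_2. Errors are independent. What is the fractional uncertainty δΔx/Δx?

0.0198

Δx is a linear combination, so absolute uncertainties add in quadrature:
  (δx_1)² = 10.2;  (δx_2)² = 0.116
δΔx = √(10.4) = 3.22 cm
Δx = 163 cm, so δΔx/Δx = 3.22/163 = 0.0198.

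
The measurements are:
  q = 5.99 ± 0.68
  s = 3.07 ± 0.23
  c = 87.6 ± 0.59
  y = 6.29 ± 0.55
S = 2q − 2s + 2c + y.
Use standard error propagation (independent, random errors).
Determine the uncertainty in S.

1.94

Sums and differences: (δS)² = Σ (cᵢ δxᵢ)².
  (2·δq)² = 1.85;  (2·δs)² = 0.212;  (2·δc)² = 1.39;  (δy)² = 0.303
δS = √(3.76) = 1.94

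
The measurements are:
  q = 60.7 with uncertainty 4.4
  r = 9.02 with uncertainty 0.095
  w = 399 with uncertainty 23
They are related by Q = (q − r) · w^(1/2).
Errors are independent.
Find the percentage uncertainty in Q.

8.99%

Let u = q − r = 51.7. δu = √(δq² + δr²) = √(19.4 + 0.00903) = 4.40, so δu/u = 0.0852.
Q is then a monomial in u, w:
δQ/Q = √((δu/u)² + (½·δw/w)²) = √(0.00725 + 0.000831) = 0.0899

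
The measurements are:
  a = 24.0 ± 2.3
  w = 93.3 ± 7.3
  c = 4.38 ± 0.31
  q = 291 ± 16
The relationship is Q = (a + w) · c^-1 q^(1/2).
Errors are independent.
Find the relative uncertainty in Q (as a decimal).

0.100

Let u = a + w = 117. δu = √(δa² + δw²) = √(5.29 + 53.3) = 7.65, so δu/u = 0.0652.
Q is then a monomial in u, c, q:
δQ/Q = √((δu/u)² + (-1·δc/c)² + (½·δq/q)²) = √(0.00426 + 0.00501 + 0.000756) = 0.100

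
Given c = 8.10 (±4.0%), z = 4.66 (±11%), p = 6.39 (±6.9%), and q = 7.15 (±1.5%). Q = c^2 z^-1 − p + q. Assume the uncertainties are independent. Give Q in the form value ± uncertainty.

Let w = c^2·z^-1 = 14.1. δw/w = √((2·δc/c)² + (-1·δz/z)²) = √(0.00640 + 0.0121) = 0.136, so δw = 1.92.
Q = w − p + q: δQ = √(δw² + δp² + δq²) = √(3.67 + 0.194 + 0.0115) = 1.97
Q = 14.8.

14.8 ± 1.97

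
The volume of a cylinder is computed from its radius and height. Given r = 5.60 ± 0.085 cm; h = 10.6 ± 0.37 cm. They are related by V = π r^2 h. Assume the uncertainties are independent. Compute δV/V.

0.0463

For a monomial V ∝ r^2, h, fractional errors add in quadrature:
  (2·δr/r)² = (2×0.0152)² = 0.000922;  (1·δh/h)² = (1×0.0349)² = 0.00122
δV/V = √(0.00214) = 0.0463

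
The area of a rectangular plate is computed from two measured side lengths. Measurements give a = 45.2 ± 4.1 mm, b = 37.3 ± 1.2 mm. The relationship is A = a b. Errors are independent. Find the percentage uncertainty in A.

9.62%

Each factor contributes (exponent × relative error)² to (δA/A)²:
  (1·δa/a)² = (1×0.0907)² = 0.00823;  (1·δb/b)² = (1×0.0322)² = 0.00104
δA/A = √(0.00926) = 0.0962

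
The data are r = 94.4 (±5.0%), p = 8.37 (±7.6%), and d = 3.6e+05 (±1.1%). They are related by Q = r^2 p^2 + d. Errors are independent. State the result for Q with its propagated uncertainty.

(9.84 ± 1.14) × 10^5

Let w = r^2·p^2 = 6.24e+05. δw/w = √((2·δr/r)² + (2·δp/p)²) = √(0.0100 + 0.0231) = 0.182, so δw = 1.14e+05.
Q = w + d: δQ = √(δw² + δd²) = √(1.29e+10 + 1.57e+07) = 1.14e+05
Q = 9.84e+05.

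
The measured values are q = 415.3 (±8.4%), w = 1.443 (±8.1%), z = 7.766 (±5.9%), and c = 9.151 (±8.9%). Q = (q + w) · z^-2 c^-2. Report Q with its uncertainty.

Let u = q + w = 416.7. δu = √(δq² + δw²) = √(1220 + 0.0137) = 34.9, so δu/u = 0.0837.
Q is then a monomial in u, z, c:
δQ/Q = √((δu/u)² + (-2·δz/z)² + (-2·δc/c)²) = √(0.00701 + 0.0139 + 0.0317) = 0.229
Q = 0.08252, so δQ = 0.229 × 0.08252 = 0.0189.

0.08252 ± 0.0189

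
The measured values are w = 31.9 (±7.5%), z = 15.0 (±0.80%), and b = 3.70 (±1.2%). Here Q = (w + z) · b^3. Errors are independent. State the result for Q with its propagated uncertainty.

Let u = w + z = 46.9. δu = √(δw² + δz²) = √(5.72 + 0.0144) = 2.40, so δu/u = 0.0511.
Q is then a monomial in u, b:
δQ/Q = √((δu/u)² + (3·δb/b)²) = √(0.00261 + 0.00130) = 0.0625
Q = 2380, so δQ = 0.0625 × 2380 = 148.

2380 ± 148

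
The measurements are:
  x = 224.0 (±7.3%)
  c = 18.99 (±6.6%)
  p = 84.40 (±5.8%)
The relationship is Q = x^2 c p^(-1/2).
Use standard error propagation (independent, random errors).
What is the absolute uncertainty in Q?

16900

For a monomial Q ∝ x^2, c, p^(-1/2), fractional errors add in quadrature:
  (2·δx/x)² = (2×0.0730)² = 0.0213;  (1·δc/c)² = (1×0.0660)² = 0.00436;  (−½·δp/p)² = (-0.5×0.0580)² = 0.000841
δQ/Q = √(0.0265) = 0.163
Q = 103700, so δQ = 0.163 × 103700 = 16900.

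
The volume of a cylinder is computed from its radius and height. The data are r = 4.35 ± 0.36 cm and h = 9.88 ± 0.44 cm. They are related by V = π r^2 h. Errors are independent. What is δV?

101 cm^3

Products/powers → add relative errors in quadrature, weighted by exponent:
  (2·δr/r)² = (2×0.0828)² = 0.0274;  (1·δh/h)² = (1×0.0445)² = 0.00198
δV/V = √(0.0294) = 0.171
V = 587 cm^3, so δV = 0.171 × 587 = 101 cm^3.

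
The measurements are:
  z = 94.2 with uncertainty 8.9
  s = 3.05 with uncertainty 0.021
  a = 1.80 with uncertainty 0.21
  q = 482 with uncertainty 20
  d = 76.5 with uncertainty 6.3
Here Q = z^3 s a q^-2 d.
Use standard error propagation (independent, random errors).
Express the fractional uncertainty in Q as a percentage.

32.8%

Q is a product of powers, so relative uncertainties combine in quadrature:
  (3·δz/z)² = (3×0.0945)² = 0.0803;  (1·δs/s)² = (1×0.00689)² = 4.74e-05;  (1·δa/a)² = (1×0.117)² = 0.0136;  (-2·δq/q)² = (-2×0.0415)² = 0.00689;  (1·δd/d)² = (1×0.0824)² = 0.00678
δQ/Q = √(0.108) = 0.328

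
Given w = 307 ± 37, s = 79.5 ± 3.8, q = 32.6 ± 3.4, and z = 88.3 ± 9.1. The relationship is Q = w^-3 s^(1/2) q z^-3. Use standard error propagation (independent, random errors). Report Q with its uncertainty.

Each factor contributes (exponent × relative error)² to (δQ/Q)²:
  (-3·δw/w)² = (-3×0.121)² = 0.131;  (½·δs/s)² = (0.5×0.0478)² = 0.000571;  (1·δq/q)² = (1×0.104)² = 0.0109;  (-3·δz/z)² = (-3×0.103)² = 0.0956
δQ/Q = √(0.238) = 0.488
Q = 1.46e-11, so δQ = 0.488 × 1.46e-11 = 7.12e-12.

(1.46 ± 0.712) × 10^-11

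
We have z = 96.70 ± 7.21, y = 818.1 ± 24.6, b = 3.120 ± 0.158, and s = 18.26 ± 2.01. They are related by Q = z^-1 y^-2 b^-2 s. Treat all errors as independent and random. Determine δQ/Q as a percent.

17.8%

Each factor contributes (exponent × relative error)² to (δQ/Q)²:
  (-1·δz/z)² = (-1×0.0746)² = 0.00556;  (-2·δy/y)² = (-2×0.0301)² = 0.00362;  (-2·δb/b)² = (-2×0.0506)² = 0.0103;  (1·δs/s)² = (1×0.110)² = 0.0121
δQ/Q = √(0.0316) = 0.178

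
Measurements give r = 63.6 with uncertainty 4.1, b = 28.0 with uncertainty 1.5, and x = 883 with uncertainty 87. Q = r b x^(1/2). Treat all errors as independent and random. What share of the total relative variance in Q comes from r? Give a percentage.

(δQ/Q)² = (1·δr/r)² + (1·δb/b)² + (½·δx/x)²
  r term: (1×0.0645)² = 0.00416
  b term: (1×0.0536)² = 0.00287
  x term: (0.5×0.0985)² = 0.00243
Total = 0.00945. Share from r = 0.00416/0.00945 = 0.440.

44.0%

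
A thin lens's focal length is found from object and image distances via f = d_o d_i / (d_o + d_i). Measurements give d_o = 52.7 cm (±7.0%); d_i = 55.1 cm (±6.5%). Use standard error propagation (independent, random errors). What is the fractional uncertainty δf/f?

∂f/∂d_o = (d_i/(d_o+d_i))² = 0.261;  ∂f/∂d_i = (d_o/(d_o+d_i))² = 0.239
δf = √((∂f/∂d_o · δd_o)² + (∂f/∂d_i · δd_i)²) = √(0.929 + 0.733) = 1.29 cm
f = 26.9 cm, so δf/f = 1.29/26.9 = 0.0479.

0.0479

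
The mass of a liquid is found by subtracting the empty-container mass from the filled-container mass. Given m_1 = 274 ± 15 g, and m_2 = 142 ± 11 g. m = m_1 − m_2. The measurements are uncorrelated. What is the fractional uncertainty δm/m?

Sums and differences: (δm)² = Σ (cᵢ δxᵢ)².
  (δm_1)² = 225;  (δm_2)² = 121
δm = √(346) = 18.6 g
m = 132 g, so δm/m = 18.6/132 = 0.141.

0.141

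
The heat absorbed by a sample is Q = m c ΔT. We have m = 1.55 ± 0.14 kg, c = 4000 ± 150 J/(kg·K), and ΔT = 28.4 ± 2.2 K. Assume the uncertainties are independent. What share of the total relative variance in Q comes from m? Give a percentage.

52.4%

(δQ/Q)² = (1·δm/m)² + (1·δc/c)² + (1·δΔT/ΔT)²
  m term: (1×0.0903)² = 0.00816
  c term: (1×0.0375)² = 0.00141
  ΔT term: (1×0.0775)² = 0.00600
Total = 0.0156. Share from m = 0.00816/0.0156 = 0.524.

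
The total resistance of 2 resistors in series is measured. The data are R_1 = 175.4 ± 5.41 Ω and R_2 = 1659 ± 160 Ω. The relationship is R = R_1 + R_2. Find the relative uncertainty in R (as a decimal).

0.0873

Sums and differences: (δR)² = Σ (cᵢ δxᵢ)².
  (δR_1)² = 29.3;  (δR_2)² = 25600
δR = √(25600) = 160 Ω
R = 1834 Ω, so δR/R = 160/1834 = 0.0873.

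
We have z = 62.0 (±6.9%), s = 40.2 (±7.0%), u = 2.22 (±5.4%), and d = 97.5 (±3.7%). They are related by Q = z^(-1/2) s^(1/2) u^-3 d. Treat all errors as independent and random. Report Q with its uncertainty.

7.18 ± 1.24

Q is a product of powers, so relative uncertainties combine in quadrature:
  (−½·δz/z)² = (-0.5×0.0690)² = 0.00119;  (½·δs/s)² = (0.5×0.0700)² = 0.00123;  (-3·δu/u)² = (-3×0.0540)² = 0.0262;  (1·δd/d)² = (1×0.0370)² = 0.00137
δQ/Q = √(0.0300) = 0.173
Q = 7.18, so δQ = 0.173 × 7.18 = 1.24.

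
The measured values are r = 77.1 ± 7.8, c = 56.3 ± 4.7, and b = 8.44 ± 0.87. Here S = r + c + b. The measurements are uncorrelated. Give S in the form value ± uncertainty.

Sums and differences: (δS)² = Σ (cᵢ δxᵢ)².
  (δr)² = 60.8;  (δc)² = 22.1;  (δb)² = 0.757
δS = √(83.7) = 9.15
S = 142.

142 ± 9.15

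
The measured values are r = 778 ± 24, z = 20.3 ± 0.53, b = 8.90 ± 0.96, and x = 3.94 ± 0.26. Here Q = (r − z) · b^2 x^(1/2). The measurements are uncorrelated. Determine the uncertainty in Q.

Let u = r − z = 758. δu = √(δr² + δz²) = √(576 + 0.281) = 24.0, so δu/u = 0.0317.
Q is then a monomial in u, b, x:
δQ/Q = √((δu/u)² + (2·δb/b)² + (½·δx/x)²) = √(0.00100 + 0.0465 + 0.00109) = 0.221
Q = 1.19e+05, so δQ = 0.221 × 1.19e+05 = 26300.

26300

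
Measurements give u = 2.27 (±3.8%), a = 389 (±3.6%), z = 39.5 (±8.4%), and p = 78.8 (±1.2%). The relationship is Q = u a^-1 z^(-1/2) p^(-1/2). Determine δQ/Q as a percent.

6.74%

For a monomial Q ∝ u, a^-1, z^(-1/2), p^(-1/2), fractional errors add in quadrature:
  (1·δu/u)² = (1×0.0380)² = 0.00144;  (-1·δa/a)² = (-1×0.0360)² = 0.00130;  (−½·δz/z)² = (-0.5×0.0840)² = 0.00176;  (−½·δp/p)² = (-0.5×0.0120)² = 3.6e-05
δQ/Q = √(0.00454) = 0.0674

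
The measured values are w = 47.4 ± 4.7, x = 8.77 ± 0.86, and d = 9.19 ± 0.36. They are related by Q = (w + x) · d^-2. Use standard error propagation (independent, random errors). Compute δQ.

0.0769

Let u = w + x = 56.2. δu = √(δw² + δx²) = √(22.1 + 0.740) = 4.78, so δu/u = 0.0851.
Q is then a monomial in u, d:
δQ/Q = √((δu/u)² + (-2·δd/d)²) = √(0.00724 + 0.00614) = 0.116
Q = 0.665, so δQ = 0.116 × 0.665 = 0.0769.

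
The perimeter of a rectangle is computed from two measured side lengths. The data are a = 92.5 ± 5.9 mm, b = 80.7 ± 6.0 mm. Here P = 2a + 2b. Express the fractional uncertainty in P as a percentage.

Sums and differences: (δP)² = Σ (cᵢ δxᵢ)².
  (2·δa)² = 139;  (2·δb)² = 144
δP = √(283) = 16.8 mm
P = 346 mm, so δP/P = 16.8/346 = 0.0486.

4.86%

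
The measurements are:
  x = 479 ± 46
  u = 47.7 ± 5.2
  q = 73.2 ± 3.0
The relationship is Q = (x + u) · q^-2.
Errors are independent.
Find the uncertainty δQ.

Let w = x + u = 527. δw = √(δx² + δu²) = √(2120 + 27.0) = 46.3, so δw/w = 0.0879.
Q is then a monomial in w, q:
δQ/Q = √((δw/w)² + (-2·δq/q)²) = √(0.00773 + 0.00672) = 0.120
Q = 0.0983, so δQ = 0.120 × 0.0983 = 0.0118.

0.0118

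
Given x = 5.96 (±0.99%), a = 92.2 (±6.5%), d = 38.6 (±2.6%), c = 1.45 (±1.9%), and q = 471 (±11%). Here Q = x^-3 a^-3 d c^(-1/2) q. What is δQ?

2.07e-05

For a monomial Q ∝ x^-3, a^-3, d, c^(-1/2), q, fractional errors add in quadrature:
  (-3·δx/x)² = (-3×0.00990)² = 0.000882;  (-3·δa/a)² = (-3×0.0650)² = 0.0380;  (1·δd/d)² = (1×0.0260)² = 0.000676;  (−½·δc/c)² = (-0.5×0.0190)² = 9.02e-05;  (1·δq/q)² = (1×0.110)² = 0.0121
δQ/Q = √(0.0518) = 0.228
Q = 9.1e-05, so δQ = 0.228 × 9.1e-05 = 2.07e-05.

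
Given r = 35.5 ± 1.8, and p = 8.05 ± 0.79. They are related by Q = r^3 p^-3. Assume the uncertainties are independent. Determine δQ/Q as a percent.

Q is a product of powers, so relative uncertainties combine in quadrature:
  (3·δr/r)² = (3×0.0507)² = 0.0231;  (-3·δp/p)² = (-3×0.0981)² = 0.0867
δQ/Q = √(0.110) = 0.331

33.1%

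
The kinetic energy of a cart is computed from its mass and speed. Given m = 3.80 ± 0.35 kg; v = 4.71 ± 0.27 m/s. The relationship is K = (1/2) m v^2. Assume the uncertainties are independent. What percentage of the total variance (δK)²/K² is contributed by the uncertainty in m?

39.2%

(δK/K)² = (1·δm/m)² + (2·δv/v)²
  m term: (1×0.0921)² = 0.00848
  v term: (2×0.0573)² = 0.0131
Total = 0.0216. Share from m = 0.00848/0.0216 = 0.392.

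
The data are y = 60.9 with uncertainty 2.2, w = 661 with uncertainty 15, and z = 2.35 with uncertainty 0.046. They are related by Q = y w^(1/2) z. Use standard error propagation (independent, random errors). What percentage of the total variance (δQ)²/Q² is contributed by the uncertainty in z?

21.1%

(δQ/Q)² = (1·δy/y)² + (½·δw/w)² + (1·δz/z)²
  y term: (1×0.0361)² = 0.00131
  w term: (0.5×0.0227)² = 0.000129
  z term: (1×0.0196)² = 0.000383
Total = 0.00182. Share from z = 0.000383/0.00182 = 0.211.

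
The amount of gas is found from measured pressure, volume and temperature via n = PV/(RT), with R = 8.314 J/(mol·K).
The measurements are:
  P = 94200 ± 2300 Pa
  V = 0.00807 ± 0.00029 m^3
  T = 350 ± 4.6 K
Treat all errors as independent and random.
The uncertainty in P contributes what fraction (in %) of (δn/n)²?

(δn/n)² = (1·δP/P)² + (1·δV/V)² + (-1·δT/T)²
  P term: (1×0.0244)² = 0.000596
  V term: (1×0.0359)² = 0.00129
  T term: (-1×0.0131)² = 0.000173
Total = 0.00206. Share from P = 0.000596/0.00206 = 0.289.

28.9%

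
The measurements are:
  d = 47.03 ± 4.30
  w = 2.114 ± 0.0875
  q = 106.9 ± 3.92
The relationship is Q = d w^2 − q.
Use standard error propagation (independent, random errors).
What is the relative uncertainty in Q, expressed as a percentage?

Let p = d·w^2 = 210.2. δp/p = √((1·δd/d)² + (2·δw/w)²) = √(0.00836 + 0.00685) = 0.123, so δp = 25.9.
Q = p − q: δQ = √(δp² + δq²) = √(672 + 15.4) = 26.2
Q = 103.3, so δQ/Q = 26.2/103.3 = 0.254.

25.4%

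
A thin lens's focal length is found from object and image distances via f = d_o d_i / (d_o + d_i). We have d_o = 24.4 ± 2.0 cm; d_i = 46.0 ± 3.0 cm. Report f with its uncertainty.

∂f/∂d_o = (d_i/(d_o+d_i))² = 0.427;  ∂f/∂d_i = (d_o/(d_o+d_i))² = 0.120
δf = √((∂f/∂d_o · δd_o)² + (∂f/∂d_i · δd_i)²) = √(0.729 + 0.130) = 0.927 cm
f = 15.9 cm.

15.9 ± 0.927 cm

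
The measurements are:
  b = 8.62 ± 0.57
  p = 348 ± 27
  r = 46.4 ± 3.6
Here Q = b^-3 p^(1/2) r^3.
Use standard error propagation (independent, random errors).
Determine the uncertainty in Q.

For a monomial Q ∝ b^-3, p^(1/2), r^3, fractional errors add in quadrature:
  (-3·δb/b)² = (-3×0.0661)² = 0.0394;  (½·δp/p)² = (0.5×0.0776)² = 0.00150;  (3·δr/r)² = (3×0.0776)² = 0.0542
δQ/Q = √(0.0950) = 0.308
Q = 2910, so δQ = 0.308 × 2910 = 897.

897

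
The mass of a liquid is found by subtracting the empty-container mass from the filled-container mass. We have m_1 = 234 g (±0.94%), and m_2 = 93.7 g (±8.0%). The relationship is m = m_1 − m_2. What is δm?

7.81 g

Sums and differences: (δm)² = Σ (cᵢ δxᵢ)².
  (δm_1)² = 4.84;  (δm_2)² = 56.2
δm = √(61.0) = 7.81 g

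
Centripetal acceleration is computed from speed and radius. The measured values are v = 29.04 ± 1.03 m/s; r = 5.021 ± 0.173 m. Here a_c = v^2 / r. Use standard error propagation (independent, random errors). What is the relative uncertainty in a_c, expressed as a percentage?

Since a_c is a product/quotient, work with relative uncertainties:
  (2·δv/v)² = (2×0.0355)² = 0.00503;  (-1·δr/r)² = (-1×0.0345)² = 0.00119
δa_c/a_c = √(0.00622) = 0.0789

7.89%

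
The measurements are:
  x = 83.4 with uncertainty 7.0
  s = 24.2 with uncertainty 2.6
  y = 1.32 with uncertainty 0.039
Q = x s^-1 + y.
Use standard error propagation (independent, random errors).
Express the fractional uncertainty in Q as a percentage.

Let p = x·s^-1 = 3.45. δp/p = √((1·δx/x)² + (-1·δs/s)²) = √(0.00704 + 0.0115) = 0.136, so δp = 0.470.
Q = p + y: δQ = √(δp² + δy²) = √(0.221 + 0.00152) = 0.471
Q = 4.77, so δQ/Q = 0.471/4.77 = 0.0989.

9.89%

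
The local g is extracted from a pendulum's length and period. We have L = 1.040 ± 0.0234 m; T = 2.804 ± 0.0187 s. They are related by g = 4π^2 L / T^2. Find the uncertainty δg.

Products/powers → add relative errors in quadrature, weighted by exponent:
  (1·δL/L)² = (1×0.0225)² = 0.000506;  (-2·δT/T)² = (-2×0.00667)² = 0.000178
δg/g = √(0.000684) = 0.0262
g = 5.222 m/s^2, so δg = 0.0262 × 5.222 = 0.137 m/s^2.

0.137 m/s^2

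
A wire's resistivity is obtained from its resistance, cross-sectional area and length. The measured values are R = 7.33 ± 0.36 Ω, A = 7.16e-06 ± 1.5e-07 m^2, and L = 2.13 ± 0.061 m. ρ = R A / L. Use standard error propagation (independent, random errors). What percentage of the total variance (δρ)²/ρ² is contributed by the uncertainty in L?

(δρ/ρ)² = (1·δR/R)² + (1·δA/A)² + (-1·δL/L)²
  R term: (1×0.0491)² = 0.00241
  A term: (1×0.0209)² = 0.000439
  L term: (-1×0.0286)² = 0.000820
Total = 0.00367. Share from L = 0.000820/0.00367 = 0.223.

22.3%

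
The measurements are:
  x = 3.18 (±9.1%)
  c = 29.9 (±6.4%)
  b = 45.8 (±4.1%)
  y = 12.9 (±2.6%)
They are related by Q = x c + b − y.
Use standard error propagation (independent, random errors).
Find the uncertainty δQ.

Let p = x·c = 95.1. δp/p = √((1·δx/x)² + (1·δc/c)²) = √(0.00828 + 0.00410) = 0.111, so δp = 10.6.
Q = p + b − y: δQ = √(δp² + δb² + δy²) = √(112 + 3.53 + 0.112) = 10.7

10.7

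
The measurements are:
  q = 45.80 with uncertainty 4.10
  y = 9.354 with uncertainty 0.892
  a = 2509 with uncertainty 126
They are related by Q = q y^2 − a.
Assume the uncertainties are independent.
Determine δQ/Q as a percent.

57.0%

Let p = q·y^2 = 4007. δp/p = √((1·δq/q)² + (2·δy/y)²) = √(0.00801 + 0.0364) = 0.211, so δp = 844.
Q = p − a: δQ = √(δp² + δa²) = √(7.13e+05 + 15900) = 854
Q = 1498, so δQ/Q = 854/1498 = 0.570.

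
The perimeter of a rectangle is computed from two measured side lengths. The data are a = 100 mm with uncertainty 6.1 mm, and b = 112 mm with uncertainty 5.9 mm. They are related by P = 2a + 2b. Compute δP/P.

P is a linear combination, so absolute uncertainties add in quadrature:
  (2·δa)² = 149;  (2·δb)² = 139
δP = √(288) = 17.0 mm
P = 424 mm, so δP/P = 17.0/424 = 0.0400.

0.0400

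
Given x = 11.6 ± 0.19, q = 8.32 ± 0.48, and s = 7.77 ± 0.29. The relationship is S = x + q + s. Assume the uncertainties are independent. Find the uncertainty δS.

0.592

Absolute uncertainties add in quadrature for a linear combination:
  (δx)² = 0.0361;  (δq)² = 0.230;  (δs)² = 0.0841
δS = √(0.351) = 0.592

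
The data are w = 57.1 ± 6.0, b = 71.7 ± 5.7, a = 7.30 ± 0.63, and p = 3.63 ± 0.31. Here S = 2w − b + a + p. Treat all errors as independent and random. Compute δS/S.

0.249

S is a linear combination, so absolute uncertainties add in quadrature:
  (2·δw)² = 144;  (δb)² = 32.5;  (δa)² = 0.397;  (δp)² = 0.0961
δS = √(177) = 13.3
S = 53.4, so δS/S = 13.3/53.4 = 0.249.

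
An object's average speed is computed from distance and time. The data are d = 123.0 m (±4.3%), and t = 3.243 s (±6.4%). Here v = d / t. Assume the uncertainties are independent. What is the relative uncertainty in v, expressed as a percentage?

For a monomial v ∝ d, t^-1, fractional errors add in quadrature:
  (1·δd/d)² = (1×0.0430)² = 0.00185;  (-1·δt/t)² = (-1×0.0640)² = 0.00410
δv/v = √(0.00594) = 0.0771

7.71%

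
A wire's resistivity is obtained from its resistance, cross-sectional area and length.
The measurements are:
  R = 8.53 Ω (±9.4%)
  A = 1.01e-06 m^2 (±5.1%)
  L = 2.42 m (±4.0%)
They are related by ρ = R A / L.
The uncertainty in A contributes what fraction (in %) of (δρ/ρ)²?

20.0%

(δρ/ρ)² = (1·δR/R)² + (1·δA/A)² + (-1·δL/L)²
  R term: (1×0.0940)² = 0.00884
  A term: (1×0.0510)² = 0.00260
  L term: (-1×0.0400)² = 0.00160
Total = 0.0130. Share from A = 0.00260/0.0130 = 0.200.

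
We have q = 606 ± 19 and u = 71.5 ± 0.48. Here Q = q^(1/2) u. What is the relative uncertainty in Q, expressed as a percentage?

Products/powers → add relative errors in quadrature, weighted by exponent:
  (½·δq/q)² = (0.5×0.0314)² = 0.000246;  (1·δu/u)² = (1×0.00671)² = 4.51e-05
δQ/Q = √(0.000291) = 0.0171

1.71%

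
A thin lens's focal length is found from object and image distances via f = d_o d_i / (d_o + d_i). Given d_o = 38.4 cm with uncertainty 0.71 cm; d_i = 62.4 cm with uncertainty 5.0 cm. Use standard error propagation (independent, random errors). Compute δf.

0.775 cm

∂f/∂d_o = (d_i/(d_o+d_i))² = 0.383;  ∂f/∂d_i = (d_o/(d_o+d_i))² = 0.145
δf = √((∂f/∂d_o · δd_o)² + (∂f/∂d_i · δd_i)²) = √(0.0740 + 0.527) = 0.775 cm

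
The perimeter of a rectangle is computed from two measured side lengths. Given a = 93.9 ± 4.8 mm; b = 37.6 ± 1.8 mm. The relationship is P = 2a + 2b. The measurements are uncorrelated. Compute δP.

10.3 mm

Absolute uncertainties add in quadrature for a linear combination:
  (2·δa)² = 92.2;  (2·δb)² = 13.0
δP = √(105) = 10.3 mm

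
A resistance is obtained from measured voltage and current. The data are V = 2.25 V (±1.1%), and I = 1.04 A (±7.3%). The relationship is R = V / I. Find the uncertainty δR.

Since R is a product/quotient, work with relative uncertainties:
  (1·δV/V)² = (1×0.0110)² = 0.000121;  (-1·δI/I)² = (-1×0.0730)² = 0.00533
δR/R = √(0.00545) = 0.0738
R = 2.16 Ω, so δR = 0.0738 × 2.16 = 0.160 Ω.

0.160 Ω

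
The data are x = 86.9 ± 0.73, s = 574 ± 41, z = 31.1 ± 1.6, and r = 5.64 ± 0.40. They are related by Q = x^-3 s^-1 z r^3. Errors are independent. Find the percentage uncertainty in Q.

Relative error in a monomial: (δQ/Q)² = Σ (nᵢ · δxᵢ/xᵢ)².
  (-3·δx/x)² = (-3×0.00840)² = 0.000635;  (-1·δs/s)² = (-1×0.0714)² = 0.00510;  (1·δz/z)² = (1×0.0514)² = 0.00265;  (3·δr/r)² = (3×0.0709)² = 0.0453
δQ/Q = √(0.0537) = 0.232

23.2%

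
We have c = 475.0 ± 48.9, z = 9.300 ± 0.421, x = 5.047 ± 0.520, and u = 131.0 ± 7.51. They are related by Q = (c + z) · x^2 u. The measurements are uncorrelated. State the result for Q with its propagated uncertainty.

(1.616 ± 0.382) × 10^6

Let w = c + z = 484.3. δw = √(δc² + δz²) = √(2390 + 0.177) = 48.9, so δw/w = 0.101.
Q is then a monomial in w, x, u:
δQ/Q = √((δw/w)² + (2·δx/x)² + (1·δu/u)²) = √(0.0102 + 0.0425 + 0.00329) = 0.237
Q = 1.616e+06, so δQ = 0.237 × 1.616e+06 = 3.82e+05.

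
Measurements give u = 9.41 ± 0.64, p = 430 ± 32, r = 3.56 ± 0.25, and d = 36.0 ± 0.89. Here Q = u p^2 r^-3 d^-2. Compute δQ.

8.07

Q is a product of powers, so relative uncertainties combine in quadrature:
  (1·δu/u)² = (1×0.0680)² = 0.00463;  (2·δp/p)² = (2×0.0744)² = 0.0222;  (-3·δr/r)² = (-3×0.0702)² = 0.0444;  (-2·δd/d)² = (-2×0.0247)² = 0.00244
δQ/Q = √(0.0736) = 0.271
Q = 29.8, so δQ = 0.271 × 29.8 = 8.07.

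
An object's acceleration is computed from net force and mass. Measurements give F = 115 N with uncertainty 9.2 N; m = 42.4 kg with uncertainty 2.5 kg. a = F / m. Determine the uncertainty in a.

a is a product of powers, so relative uncertainties combine in quadrature:
  (1·δF/F)² = (1×0.0800)² = 0.00640;  (-1·δm/m)² = (-1×0.0590)² = 0.00348
δa/a = √(0.00988) = 0.0994
a = 2.71 m/s^2, so δa = 0.0994 × 2.71 = 0.270 m/s^2.

0.270 m/s^2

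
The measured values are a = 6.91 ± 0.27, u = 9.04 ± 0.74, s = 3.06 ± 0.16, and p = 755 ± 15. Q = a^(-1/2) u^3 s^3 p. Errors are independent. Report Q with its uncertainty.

(6.08 ± 1.78) × 10^6

Q is a product of powers, so relative uncertainties combine in quadrature:
  (−½·δa/a)² = (-0.5×0.0391)² = 0.000382;  (3·δu/u)² = (3×0.0819)² = 0.0603;  (3·δs/s)² = (3×0.0523)² = 0.0246;  (1·δp/p)² = (1×0.0199)² = 0.000395
δQ/Q = √(0.0857) = 0.293
Q = 6.08e+06, so δQ = 0.293 × 6.08e+06 = 1.78e+06.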